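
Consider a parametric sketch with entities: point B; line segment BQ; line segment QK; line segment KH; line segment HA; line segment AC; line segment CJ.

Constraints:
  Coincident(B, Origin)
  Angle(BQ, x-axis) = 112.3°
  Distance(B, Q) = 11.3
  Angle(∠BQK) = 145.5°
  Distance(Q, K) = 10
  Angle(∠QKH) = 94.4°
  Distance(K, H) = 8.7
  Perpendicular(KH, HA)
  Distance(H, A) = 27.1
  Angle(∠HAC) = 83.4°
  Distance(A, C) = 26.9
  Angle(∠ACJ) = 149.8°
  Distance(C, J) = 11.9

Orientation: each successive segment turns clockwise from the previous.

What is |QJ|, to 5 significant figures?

27.660

∠HAC = 83.4° gives AC at 165.60° from the x-axis; with |AC| = 26.9, C = (-23.288, -1.1112). ∠ACJ = 149.8° gives CJ at 135.40° from the x-axis; with |CJ| = 11.9, J = (-31.761, 7.2444). Then |QJ| = |J − Q| = 27.660.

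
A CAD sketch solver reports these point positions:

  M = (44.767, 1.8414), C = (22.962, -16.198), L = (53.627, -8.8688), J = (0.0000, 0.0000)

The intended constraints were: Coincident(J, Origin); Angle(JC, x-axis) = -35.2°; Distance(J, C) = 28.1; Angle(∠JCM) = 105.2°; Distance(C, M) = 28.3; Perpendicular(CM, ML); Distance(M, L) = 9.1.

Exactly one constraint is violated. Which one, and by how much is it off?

Distance(M, L) = 9.1 — off by 4.80.

J = (0.00, 0.00) ✓; JC at -35.20° ✓; |JC| = 28.10 ✓; ∠JCM = 105.2° ✓; |CM| = 28.30 ✓; ∠(CM, ML) = 90.00° ✓; |ML| = 13.90 ✗.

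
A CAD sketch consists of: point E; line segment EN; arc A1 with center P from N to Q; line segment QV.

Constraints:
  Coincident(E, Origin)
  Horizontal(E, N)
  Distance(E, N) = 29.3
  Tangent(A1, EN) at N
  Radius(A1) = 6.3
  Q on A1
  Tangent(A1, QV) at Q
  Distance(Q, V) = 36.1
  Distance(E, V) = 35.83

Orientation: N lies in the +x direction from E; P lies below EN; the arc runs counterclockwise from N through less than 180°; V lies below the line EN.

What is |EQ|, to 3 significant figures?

24.0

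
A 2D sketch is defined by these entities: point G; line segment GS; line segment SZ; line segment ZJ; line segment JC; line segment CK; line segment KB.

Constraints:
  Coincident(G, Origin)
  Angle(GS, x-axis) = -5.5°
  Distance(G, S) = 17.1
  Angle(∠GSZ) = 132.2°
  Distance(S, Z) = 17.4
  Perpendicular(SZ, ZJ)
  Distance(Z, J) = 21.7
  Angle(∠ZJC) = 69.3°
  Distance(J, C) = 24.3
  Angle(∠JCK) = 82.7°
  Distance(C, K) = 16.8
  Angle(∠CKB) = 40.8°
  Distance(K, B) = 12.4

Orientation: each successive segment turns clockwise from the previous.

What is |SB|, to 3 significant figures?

11.6

G is at the origin; GS runs at -5.5° with length 17.1, so S = (17.0, -1.64). ∠GSZ = 132.2° gives SZ at -53.3° from the x-axis; with |SZ| = 17.4, Z = (27.4, -15.6). SZ is perpendicular to ZJ, so ZJ runs at -143°; with |ZJ| = 21.7, J = (10.0, -28.6). ∠ZJC = 69.3° gives JC at 106° from the x-axis; with |JC| = 24.3, C = (3.32, -5.20). ∠JCK = 82.7° gives CK at 8.70° from the x-axis; with |CK| = 16.8, K = (19.9, -2.66). ∠CKB = 40.8° gives KB at -130° from the x-axis; with |KB| = 12.4, B = (11.9, -12.1). Then |SB| = |B − S| = 11.6.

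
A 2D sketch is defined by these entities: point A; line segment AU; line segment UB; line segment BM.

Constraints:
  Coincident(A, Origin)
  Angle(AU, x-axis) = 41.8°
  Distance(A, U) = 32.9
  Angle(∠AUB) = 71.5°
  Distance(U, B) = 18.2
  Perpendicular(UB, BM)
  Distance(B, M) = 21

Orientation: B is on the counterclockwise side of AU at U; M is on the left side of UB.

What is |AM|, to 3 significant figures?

12.8

∠AUB = 71.5°, so UB runs at 41.8° + (180° − 71.5°) = 150° from the x-axis; with |UB| = 18.2, B = U + 18.2·(cos 150°, sin 150°) = (8.72, 30.9). UB is perpendicular to BM; with |BM| = 21.0 on the left of UB, M = B + 21.0·(-0.495, -0.869) = (-1.69, 12.7). Then |AM| = |M − A| = 12.8.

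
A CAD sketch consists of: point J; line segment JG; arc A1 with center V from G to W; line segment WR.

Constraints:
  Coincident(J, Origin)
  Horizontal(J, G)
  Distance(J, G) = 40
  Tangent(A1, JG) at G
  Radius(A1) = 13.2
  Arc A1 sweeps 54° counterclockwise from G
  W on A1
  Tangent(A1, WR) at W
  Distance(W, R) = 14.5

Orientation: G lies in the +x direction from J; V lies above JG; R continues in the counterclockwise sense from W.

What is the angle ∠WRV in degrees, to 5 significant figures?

42.313°

J is at the origin; JG is horizontal with |JG| = 40.0 and G on the +x side, so G = (40.000, 0.0000). Tangency of A1 to JG means the radius VG is perpendicular to JG, so V = G + (0, 13.2) = (40.000, 13.200). On A1, G sits at bearing -90° from V; a 54° counterclockwise sweep puts W at bearing -36°, so W = V + 13.2·(cos -36°, sin -36°) = (50.679, 5.4412). A1 meets WR tangentially, so VW is at right angles to WR, so WR runs along (−sin -36°, cos -36°); with |WR| = 14.5, R = (59.202, 17.172). Then cos ∠WRV = RW·RV / (|RW||RV|), giving 42.313°.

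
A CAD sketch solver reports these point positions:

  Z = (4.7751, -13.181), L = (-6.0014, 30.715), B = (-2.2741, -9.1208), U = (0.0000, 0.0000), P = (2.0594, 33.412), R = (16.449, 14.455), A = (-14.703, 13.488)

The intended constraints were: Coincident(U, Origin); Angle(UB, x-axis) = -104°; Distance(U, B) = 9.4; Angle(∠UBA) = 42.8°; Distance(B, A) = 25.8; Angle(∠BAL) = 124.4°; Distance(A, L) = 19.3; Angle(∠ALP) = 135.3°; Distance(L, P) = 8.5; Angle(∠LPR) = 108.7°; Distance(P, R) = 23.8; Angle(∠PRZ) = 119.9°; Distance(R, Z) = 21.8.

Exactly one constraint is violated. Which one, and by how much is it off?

Distance(R, Z) = 21.8 — off by 8.20.

U = (0.00, 0.00) ✓; UB at -104.0° ✓; |UB| = 9.400 ✓; ∠UBA = 42.80° ✓; |BA| = 25.80 ✓; ∠BAL = 124.4° ✓; |AL| = 19.30 ✓; ∠ALP = 135.3° ✓; |LP| = 8.500 ✓; ∠LPR = 108.7° ✓; |PR| = 23.80 ✓; ∠PRZ = 119.9° ✓; |RZ| = 30.00 ✗.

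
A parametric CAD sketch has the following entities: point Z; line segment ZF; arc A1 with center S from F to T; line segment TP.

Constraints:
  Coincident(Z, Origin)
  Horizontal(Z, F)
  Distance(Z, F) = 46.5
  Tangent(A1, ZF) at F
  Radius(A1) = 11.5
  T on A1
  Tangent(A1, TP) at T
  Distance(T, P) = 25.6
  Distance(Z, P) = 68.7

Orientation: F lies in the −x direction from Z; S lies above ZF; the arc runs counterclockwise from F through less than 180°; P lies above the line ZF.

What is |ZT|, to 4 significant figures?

43.64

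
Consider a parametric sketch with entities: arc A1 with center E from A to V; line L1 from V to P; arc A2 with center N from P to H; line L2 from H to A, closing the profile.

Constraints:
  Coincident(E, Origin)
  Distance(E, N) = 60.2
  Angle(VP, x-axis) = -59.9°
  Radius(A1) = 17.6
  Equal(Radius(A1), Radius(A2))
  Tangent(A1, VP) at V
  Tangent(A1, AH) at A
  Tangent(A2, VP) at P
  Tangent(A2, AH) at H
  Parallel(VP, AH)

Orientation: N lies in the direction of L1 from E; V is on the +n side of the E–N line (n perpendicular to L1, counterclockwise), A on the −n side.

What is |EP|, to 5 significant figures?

62.720

The slot axis is L1's direction at -59.9°, so u = (cos -59.9°, sin -59.9°) = (0.50151, -0.86515) and n = (−sin -59.9°, cos -59.9°) = (0.86515, 0.50151). E is at the origin and N lies 60.2 along u from E, so N = 60.2·u = (30.191, -52.082). Tangency of A1 to both parallel lines with radius 17.6 puts V and A at E ± 17.6·n: V = (15.227, 8.8266), A = (-15.227, -8.8266). Equal radii place P and H the same way about N: P = N + 17.6·n = (45.418, -43.256), H = N − 17.6·n = (14.964, -60.909). Then |EP| = |P − E| = 62.720.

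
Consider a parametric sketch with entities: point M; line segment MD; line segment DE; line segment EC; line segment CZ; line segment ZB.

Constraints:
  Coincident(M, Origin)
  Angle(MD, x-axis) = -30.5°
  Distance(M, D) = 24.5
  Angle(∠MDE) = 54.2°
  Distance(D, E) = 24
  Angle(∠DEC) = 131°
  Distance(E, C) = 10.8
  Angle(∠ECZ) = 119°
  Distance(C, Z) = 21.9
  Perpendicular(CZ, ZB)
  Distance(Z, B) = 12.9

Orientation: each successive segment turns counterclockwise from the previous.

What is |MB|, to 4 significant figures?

5.286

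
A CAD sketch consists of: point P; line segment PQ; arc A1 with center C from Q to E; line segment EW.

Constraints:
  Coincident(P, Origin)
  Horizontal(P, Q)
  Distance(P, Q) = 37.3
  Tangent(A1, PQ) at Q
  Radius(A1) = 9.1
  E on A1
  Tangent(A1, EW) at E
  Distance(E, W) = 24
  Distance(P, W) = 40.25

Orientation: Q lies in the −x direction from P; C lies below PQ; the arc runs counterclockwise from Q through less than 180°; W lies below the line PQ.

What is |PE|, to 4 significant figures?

46.08

Checks: |CE| = 9.100 ✓; ∠(CE, EW) = 90.00° ✓; |EW| = 24.00 ✓; |PW| = 40.25 ✓.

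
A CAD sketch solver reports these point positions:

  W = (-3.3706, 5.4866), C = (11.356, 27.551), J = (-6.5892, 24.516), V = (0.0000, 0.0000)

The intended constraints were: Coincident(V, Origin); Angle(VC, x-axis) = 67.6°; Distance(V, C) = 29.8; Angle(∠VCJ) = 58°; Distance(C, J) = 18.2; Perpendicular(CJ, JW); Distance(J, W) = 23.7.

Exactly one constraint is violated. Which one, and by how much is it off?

Distance(J, W) = 23.7 — off by 4.40.

V = (0.00, 0.00) ✓; VC at 67.60° ✓; |VC| = 29.80 ✓; ∠VCJ = 58.00° ✓; |CJ| = 18.20 ✓; ∠(CJ, JW) = 90.00° ✓; |JW| = 19.30 ✗.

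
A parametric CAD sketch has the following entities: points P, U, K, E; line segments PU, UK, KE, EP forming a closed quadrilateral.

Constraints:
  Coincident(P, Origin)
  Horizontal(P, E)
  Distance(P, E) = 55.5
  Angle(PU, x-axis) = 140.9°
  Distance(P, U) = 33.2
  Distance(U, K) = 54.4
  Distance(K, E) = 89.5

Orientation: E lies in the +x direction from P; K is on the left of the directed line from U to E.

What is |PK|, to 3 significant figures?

69.4

P is at the origin; P and E share the same y with |PE| = 55.5 and E in +x, so E = (55.5, 0). PU runs at 140.9° with |PU| = 33.2, so U = (-25.8, 20.9). K is determined by |UK| = 54.4 and |KE| = 89.5 together: it lies at the intersection of circle(U, 54.4) and circle(E, 89.5). With |UE| = 83.9, the foot of the radical line on UE is 11.9 from U and the perpendicular offset is √(54.4² − 11.9²) = 53.1. Taking the left-of-UE solution: K = (-1.03, 69.4).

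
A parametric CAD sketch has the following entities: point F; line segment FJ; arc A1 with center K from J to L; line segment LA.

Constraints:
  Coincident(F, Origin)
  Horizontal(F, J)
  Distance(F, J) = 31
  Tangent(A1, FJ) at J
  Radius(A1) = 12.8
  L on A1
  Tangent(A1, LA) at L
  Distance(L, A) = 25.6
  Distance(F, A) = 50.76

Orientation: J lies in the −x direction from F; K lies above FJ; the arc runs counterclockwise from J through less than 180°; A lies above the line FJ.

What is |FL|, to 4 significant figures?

26.27

F is at the origin; F and J share the same y with |FJ| = 31.0 and J on the −x side, so J = (-31.00, 0.000). Since A1 is tangent to FJ there, KJ ⟂ FJ, so K = J + (0, 12.8) = (-31.00, 12.80). Since KL ⟂ LA (tangency), |KA| = √(12.8² + 25.6²) = 28.62 regardless of where L sits on A1. So A lies on both circle(F, 50.76) and circle(K, 28.62); the above-FJ intersection is A = (-29.40, 41.38). L is the foot of the tangent from A: L = (-19.25, 17.88).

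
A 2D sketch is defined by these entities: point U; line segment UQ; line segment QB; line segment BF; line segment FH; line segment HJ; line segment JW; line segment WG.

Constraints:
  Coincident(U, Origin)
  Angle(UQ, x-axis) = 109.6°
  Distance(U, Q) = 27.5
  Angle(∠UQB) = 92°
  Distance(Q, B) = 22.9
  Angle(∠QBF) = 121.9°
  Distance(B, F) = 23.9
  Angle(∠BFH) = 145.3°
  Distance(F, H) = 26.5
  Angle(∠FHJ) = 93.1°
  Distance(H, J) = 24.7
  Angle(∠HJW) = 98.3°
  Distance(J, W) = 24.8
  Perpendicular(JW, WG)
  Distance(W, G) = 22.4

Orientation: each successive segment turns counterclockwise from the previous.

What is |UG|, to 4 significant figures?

30.15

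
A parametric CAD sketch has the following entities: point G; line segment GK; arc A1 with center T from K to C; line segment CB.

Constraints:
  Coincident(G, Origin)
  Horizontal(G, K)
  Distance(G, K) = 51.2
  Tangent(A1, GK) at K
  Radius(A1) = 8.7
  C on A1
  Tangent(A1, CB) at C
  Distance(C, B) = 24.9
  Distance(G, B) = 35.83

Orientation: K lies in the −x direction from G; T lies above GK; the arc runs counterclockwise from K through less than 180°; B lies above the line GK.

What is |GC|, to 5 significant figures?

44.709

G is at the origin; G and K share the same y with |GK| = 51.2 and K on the −x side, so K = (-51.200, 0.0000). Since A1 is tangent to GK there, TK ⟂ GK, so T = K + (0, 8.7) = (-51.200, 8.7000). Since TC ⟂ CB (tangency), |TB| = √(8.7² + 24.9²) = 26.376 regardless of where C sits on A1. So B lies on both circle(G, 35.83) and circle(T, 26.376); the above-GK intersection is B = (-28.362, 21.895). C is the foot of the tangent from B: C = (-44.606, 3.0241).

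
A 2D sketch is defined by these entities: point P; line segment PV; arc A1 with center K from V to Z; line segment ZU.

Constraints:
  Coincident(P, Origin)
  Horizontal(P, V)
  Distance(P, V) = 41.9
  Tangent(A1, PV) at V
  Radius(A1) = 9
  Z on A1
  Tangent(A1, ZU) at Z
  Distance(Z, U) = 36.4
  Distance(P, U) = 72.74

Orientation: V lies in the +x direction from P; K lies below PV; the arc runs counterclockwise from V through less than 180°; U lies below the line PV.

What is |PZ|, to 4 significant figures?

38.19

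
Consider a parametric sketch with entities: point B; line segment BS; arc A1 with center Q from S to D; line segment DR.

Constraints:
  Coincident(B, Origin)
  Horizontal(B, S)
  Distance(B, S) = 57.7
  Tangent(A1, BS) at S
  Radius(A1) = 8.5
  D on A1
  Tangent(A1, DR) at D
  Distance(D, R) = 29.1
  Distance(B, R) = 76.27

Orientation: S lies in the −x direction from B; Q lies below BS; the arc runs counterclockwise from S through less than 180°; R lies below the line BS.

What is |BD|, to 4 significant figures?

66.74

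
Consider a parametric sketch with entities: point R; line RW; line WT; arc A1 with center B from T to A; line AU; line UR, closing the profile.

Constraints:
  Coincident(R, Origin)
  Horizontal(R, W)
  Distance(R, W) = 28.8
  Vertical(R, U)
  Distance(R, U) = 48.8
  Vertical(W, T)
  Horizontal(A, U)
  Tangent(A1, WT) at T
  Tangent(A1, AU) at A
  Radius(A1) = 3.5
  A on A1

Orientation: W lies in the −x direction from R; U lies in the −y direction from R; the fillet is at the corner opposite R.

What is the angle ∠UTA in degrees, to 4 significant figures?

38.07°

The virtual corner opposite R is at (-28.80, -48.80). A1 meets WT tangentially, so BT is at right angles to WT and the tangent condition forces BA to be normal to AU, with radius 3.5, so the center B sits 3.5 in from both sides at B = (-25.30, -45.30). That places the tangent points at T = (-28.80, -45.30) on WT and A = (-25.30, -48.80) on AU. Then cos ∠UTA = TU·TA / (|TU||TA|), giving 38.07°.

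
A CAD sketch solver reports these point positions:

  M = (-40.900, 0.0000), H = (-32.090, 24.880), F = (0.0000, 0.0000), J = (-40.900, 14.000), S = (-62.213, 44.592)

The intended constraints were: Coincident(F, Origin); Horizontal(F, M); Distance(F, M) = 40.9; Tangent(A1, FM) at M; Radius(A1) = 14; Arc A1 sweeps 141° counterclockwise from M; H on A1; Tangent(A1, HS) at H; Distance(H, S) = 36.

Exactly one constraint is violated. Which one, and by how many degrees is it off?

Tangent(A1, HS) at H — off by 5.80°.

F = (0.00, 0.00) ✓; F.y = 0.00, M.y = 0.00 ✓; |FM| = 40.90 ✓; ∠(JM, MF) = 90.00° ✓; |JM| = 14.00 ✓; bearing(J→H) − bearing(J→M) = 141.0° ✓; |JH| = 14.00 ✓; ∠(JH, HS) = 84.20° ✗; |HS| = 36.00 ✓.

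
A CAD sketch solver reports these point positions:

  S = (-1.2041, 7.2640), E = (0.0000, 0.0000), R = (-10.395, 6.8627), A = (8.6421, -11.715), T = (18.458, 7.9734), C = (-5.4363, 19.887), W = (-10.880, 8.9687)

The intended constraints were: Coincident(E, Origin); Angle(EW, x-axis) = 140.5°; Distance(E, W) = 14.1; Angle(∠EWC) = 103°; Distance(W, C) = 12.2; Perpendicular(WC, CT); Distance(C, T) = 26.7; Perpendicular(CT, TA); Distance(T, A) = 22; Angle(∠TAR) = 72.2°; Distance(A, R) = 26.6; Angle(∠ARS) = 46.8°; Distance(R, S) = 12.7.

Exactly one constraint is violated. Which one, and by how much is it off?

Distance(R, S) = 12.7 — off by 3.50.

E = (0.00, 0.00) ✓; EW at 140.5° ✓; |EW| = 14.10 ✓; ∠EWC = 103.0° ✓; |WC| = 12.20 ✓; ∠(WC, CT) = 90.00° ✓; |CT| = 26.70 ✓; ∠(CT, TA) = 90.00° ✓; |TA| = 22.00 ✓; ∠TAR = 72.20° ✓; |AR| = 26.60 ✓; ∠ARS = 46.80° ✓; |RS| = 9.200 ✗.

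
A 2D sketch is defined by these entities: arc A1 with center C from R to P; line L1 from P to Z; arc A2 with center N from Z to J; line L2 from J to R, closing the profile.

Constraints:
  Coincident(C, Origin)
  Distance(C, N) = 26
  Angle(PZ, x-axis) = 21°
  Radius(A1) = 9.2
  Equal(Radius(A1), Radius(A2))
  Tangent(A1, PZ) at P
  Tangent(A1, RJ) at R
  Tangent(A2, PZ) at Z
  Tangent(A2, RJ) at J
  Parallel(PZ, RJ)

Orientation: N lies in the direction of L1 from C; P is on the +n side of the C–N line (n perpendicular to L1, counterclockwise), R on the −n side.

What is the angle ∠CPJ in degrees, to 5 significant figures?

54.713°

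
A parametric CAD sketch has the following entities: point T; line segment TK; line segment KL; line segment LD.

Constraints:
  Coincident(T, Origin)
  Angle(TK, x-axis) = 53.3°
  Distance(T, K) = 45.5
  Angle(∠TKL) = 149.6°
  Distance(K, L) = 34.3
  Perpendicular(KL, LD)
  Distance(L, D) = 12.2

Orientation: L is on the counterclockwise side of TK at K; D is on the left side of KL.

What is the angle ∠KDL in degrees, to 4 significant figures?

70.42°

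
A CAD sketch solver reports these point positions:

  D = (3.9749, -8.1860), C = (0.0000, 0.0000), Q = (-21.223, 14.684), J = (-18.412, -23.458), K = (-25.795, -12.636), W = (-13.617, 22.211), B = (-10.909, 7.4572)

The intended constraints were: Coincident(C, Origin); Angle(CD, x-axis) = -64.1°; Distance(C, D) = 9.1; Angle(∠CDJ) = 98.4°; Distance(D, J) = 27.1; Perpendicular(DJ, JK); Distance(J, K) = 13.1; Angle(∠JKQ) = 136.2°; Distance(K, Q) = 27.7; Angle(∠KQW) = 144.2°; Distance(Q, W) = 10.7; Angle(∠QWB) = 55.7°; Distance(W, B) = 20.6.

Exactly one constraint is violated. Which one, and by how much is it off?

Distance(W, B) = 20.6 — off by 5.60.

C = (0.00, 0.00) ✓; CD at -64.10° ✓; |CD| = 9.100 ✓; ∠CDJ = 98.40° ✓; |DJ| = 27.10 ✓; ∠(DJ, JK) = 90.00° ✓; |JK| = 13.10 ✓; ∠JKQ = 136.2° ✓; |KQ| = 27.70 ✓; ∠KQW = 144.2° ✓; |QW| = 10.70 ✓; ∠QWB = 55.70° ✓; |WB| = 15.00 ✗.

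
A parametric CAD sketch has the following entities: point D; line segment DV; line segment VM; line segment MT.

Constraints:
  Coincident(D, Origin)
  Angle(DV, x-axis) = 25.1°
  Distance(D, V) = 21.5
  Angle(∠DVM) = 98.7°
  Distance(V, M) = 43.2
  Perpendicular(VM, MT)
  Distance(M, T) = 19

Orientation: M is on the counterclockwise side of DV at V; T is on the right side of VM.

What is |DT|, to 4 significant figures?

61.47

D is at the origin; DV runs at 25.1° with length 21.5, so V = 21.5·(cos 25.1°, sin 25.1°) = (19.47, 9.120). ∠DVM = 98.7°, so VM runs at 25.1° + (180° − 98.7°) = 106.4° from the x-axis; with |VM| = 43.2, M = V + 43.2·(cos 106.4°, sin 106.4°) = (7.273, 50.56). The perpendicularity gives MT at right angles to VM; with |MT| = 19.0 on the right of VM, T = M + 19.0·(0.9593, 0.2823) = (25.50, 55.93). Then |DT| = |T − D| = 61.47.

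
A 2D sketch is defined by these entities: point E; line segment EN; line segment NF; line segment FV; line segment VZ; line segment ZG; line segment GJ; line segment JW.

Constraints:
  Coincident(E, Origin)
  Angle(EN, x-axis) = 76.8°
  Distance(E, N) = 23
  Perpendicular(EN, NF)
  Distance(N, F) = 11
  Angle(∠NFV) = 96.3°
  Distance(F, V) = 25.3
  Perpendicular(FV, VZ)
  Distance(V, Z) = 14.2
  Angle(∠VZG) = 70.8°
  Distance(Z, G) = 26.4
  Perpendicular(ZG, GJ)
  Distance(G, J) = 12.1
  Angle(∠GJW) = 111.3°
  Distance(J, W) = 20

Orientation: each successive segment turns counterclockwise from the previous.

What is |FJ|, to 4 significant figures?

7.336

E is at the origin; EN runs at 76.8° with length 23.0, so N = (5.252, 22.39). EN ⟂ NF, so NF runs at 166.8°; with |NF| = 11.0, F = (-5.457, 24.90). ∠NFV = 96.3° gives FV at -109.5° from the x-axis; with |FV| = 25.3, V = (-13.90, 1.055). The perpendicularity gives VZ at right angles to FV, so VZ runs at -19.50°; with |VZ| = 14.2, Z = (-0.5171, -3.685). ∠VZG = 70.8° gives ZG at 89.70° from the x-axis; with |ZG| = 26.4, G = (-0.3789, 22.71). ZG ⟂ GJ, so GJ runs at 179.7°; with |GJ| = 12.1, J = (-12.48, 22.78). Then |FJ| = |J − F| = 7.336.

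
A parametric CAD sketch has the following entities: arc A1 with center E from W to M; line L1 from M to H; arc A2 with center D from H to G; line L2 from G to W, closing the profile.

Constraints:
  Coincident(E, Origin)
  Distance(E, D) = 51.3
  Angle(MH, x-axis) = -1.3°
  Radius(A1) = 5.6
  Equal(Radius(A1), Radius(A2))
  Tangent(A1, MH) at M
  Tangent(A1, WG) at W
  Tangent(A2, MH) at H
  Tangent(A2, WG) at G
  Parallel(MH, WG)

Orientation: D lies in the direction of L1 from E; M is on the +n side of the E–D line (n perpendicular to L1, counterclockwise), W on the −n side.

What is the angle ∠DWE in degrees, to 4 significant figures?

83.77°

E is at the origin and D lies 51.3 along u from E, so D = 51.3·u = (51.29, -1.164). Tangency of A1 to both parallel lines with radius 5.6 puts M and W at E ± 5.6·n: M = (0.1270, 5.599), W = (-0.1270, -5.599). Then cos ∠DWE = WD·WE / (|WD||WE|), giving 83.77°.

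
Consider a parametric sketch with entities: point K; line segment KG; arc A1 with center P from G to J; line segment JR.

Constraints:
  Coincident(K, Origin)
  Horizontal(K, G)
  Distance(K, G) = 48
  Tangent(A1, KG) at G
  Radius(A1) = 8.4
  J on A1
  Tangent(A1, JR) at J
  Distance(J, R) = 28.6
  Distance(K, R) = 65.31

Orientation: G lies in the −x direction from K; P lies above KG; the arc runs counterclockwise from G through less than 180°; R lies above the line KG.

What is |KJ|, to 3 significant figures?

42.3

K is at the origin; KG is horizontal with |KG| = 48.0 and G on the −x side, so G = (-48.0, 0.00). Since A1 is tangent to KG there, PG ⟂ KG, so P = G + (0, 8.4) = (-48.0, 8.40). Since PJ ⟂ JR (tangency), |PR| = √(8.4² + 28.6²) = 29.8 regardless of where J sits on A1. So R lies on both circle(K, 65.31) and circle(P, 29.8); the above-KG intersection is R = (-53.3, 37.7). J is the foot of the tangent from R: J = (-40.5, 12.2).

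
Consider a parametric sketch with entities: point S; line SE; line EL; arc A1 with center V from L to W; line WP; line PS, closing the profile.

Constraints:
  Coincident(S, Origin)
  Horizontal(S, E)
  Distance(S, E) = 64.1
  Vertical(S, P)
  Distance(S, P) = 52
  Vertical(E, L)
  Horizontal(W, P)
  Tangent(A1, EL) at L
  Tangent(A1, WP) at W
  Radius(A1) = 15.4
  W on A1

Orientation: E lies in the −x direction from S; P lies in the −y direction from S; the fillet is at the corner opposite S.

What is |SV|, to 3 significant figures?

60.9

S is at the origin; S and E share the same y with |SE| = 64.1 and E on the −x side, so E = (-64.1, 0.00). SP is vertical with |SP| = 52.0 and P on the −y side, so P = (0.00, -52.0). The virtual corner opposite S is at (-64.1, -52.0). The tangent condition forces VL to be normal to EL and A1 meets WP tangentially, so VW is at right angles to WP, with radius 15.4, so the center V sits 15.4 in from both sides at V = (-48.7, -36.6). Then |SV| = |V − S| = 60.9.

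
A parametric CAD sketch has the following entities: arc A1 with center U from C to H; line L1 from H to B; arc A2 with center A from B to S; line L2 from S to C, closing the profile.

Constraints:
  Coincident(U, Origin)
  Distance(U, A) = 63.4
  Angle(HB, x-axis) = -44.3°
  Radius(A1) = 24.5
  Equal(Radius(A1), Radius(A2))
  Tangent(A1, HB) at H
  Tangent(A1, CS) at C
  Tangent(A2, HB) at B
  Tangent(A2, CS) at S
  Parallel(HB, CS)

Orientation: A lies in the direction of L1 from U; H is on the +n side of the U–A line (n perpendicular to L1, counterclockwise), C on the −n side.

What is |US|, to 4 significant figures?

67.97

Tangency of A1 to both parallel lines with radius 24.5 puts H and C at U ± 24.5·n: H = (17.11, 17.53), C = (-17.11, -17.53). Equal radii place B and S the same way about A: B = A + 24.5·n = (62.49, -26.75), S = A − 24.5·n = (28.26, -61.81). Then |US| = |S − U| = 67.97.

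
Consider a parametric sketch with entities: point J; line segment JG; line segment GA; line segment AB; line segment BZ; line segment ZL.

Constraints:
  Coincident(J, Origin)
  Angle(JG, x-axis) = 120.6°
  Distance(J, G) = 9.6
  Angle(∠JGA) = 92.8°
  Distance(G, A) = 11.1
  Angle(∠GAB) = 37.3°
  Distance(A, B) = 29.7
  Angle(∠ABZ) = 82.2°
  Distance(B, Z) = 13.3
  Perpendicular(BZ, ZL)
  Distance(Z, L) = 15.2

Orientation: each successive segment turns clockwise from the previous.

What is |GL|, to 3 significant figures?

5.94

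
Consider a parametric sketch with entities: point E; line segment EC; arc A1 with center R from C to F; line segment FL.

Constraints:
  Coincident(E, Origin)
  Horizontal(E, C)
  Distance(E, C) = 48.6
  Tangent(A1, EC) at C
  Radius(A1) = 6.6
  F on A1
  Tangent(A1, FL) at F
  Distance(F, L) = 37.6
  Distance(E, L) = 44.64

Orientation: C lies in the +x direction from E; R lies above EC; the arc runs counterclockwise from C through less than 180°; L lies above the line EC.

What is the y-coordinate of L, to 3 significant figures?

36.8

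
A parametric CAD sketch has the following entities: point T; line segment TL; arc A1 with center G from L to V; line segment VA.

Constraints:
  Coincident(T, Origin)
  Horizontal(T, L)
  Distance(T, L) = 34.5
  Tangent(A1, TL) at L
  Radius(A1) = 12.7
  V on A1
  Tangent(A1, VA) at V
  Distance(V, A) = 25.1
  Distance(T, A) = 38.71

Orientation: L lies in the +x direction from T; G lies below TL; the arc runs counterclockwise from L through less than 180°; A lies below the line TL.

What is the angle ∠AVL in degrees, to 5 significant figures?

140.76°

T is at the origin; T and L share the same y with |TL| = 34.5 and L on the +x side, so L = (34.500, 0.0000). The tangent condition forces GL to be normal to TL, so G = L + (0, -12.7) = (34.500, -12.700). Since GV ⟂ VA (tangency), |GA| = √(12.7² + 25.1²) = 28.130 regardless of where V sits on A1. So A lies on both circle(T, 38.71) and circle(G, 28.130); the below-TL intersection is A = (17.042, -34.757). V is the foot of the tangent from A: V = (22.056, -10.163).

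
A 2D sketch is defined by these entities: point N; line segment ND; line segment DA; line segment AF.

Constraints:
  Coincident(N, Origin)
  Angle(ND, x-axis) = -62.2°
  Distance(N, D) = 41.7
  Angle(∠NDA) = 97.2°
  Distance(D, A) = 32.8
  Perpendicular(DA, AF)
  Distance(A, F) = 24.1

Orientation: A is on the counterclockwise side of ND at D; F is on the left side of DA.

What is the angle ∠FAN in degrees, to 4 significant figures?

42.59°

N is at the origin; ND runs at -62.2° with length 41.7, so D = 41.7·(cos -62.2°, sin -62.2°) = (19.45, -36.89). ∠NDA = 97.2°, so DA runs at -62.2° + (180° − 97.2°) = 20.60° from the x-axis; with |DA| = 32.8, A = D + 32.8·(cos 20.60°, sin 20.60°) = (50.15, -25.35). DA is perpendicular to AF; with |AF| = 24.1 on the left of DA, F = A + 24.1·(-0.3518, 0.9361) = (41.67, -2.788). Then cos ∠FAN = AF·AN / (|AF||AN|), giving 42.59°.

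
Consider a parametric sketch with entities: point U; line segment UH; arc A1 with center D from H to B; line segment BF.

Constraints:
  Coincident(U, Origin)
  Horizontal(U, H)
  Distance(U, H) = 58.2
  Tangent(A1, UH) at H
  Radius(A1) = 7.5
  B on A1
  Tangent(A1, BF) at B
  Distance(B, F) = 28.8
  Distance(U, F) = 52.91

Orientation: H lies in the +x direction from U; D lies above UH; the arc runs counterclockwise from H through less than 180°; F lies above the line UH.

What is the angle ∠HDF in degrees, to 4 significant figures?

146.7°

Checks: |DB| = 7.500 ✓; ∠(DB, BF) = 90.00° ✓; |BF| = 28.80 ✓; |UF| = 52.91 ✓.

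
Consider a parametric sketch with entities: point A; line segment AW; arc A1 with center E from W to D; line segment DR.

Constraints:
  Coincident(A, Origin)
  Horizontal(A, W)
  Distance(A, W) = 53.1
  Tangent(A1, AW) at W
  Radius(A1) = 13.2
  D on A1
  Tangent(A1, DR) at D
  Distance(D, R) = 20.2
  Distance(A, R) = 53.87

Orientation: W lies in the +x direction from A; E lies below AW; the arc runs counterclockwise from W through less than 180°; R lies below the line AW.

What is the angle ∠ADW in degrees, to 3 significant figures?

113°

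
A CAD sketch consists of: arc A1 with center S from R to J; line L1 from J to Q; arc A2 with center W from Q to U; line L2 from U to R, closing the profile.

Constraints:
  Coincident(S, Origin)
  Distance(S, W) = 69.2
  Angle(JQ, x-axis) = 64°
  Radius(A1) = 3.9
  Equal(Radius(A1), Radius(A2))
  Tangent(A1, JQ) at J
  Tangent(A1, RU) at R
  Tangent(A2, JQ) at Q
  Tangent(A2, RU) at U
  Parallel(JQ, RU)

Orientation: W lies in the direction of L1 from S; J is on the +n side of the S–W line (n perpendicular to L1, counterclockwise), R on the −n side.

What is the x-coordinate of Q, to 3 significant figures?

26.8

The slot axis is L1's direction at 64.0°, so u = (cos 64.0°, sin 64.0°) = (0.438, 0.899) and n = (−sin 64.0°, cos 64.0°) = (-0.899, 0.438). S is at the origin and W lies 69.2 along u from S, so W = 69.2·u = (30.3, 62.2). Tangency of A1 to both parallel lines with radius 3.9 puts J and R at S ± 3.9·n: J = (-3.51, 1.71), R = (3.51, -1.71). Equal radii place Q and U the same way about W: Q = W + 3.9·n = (26.8, 63.9), U = W − 3.9·n = (33.8, 60.5). So Q.x = 26.8.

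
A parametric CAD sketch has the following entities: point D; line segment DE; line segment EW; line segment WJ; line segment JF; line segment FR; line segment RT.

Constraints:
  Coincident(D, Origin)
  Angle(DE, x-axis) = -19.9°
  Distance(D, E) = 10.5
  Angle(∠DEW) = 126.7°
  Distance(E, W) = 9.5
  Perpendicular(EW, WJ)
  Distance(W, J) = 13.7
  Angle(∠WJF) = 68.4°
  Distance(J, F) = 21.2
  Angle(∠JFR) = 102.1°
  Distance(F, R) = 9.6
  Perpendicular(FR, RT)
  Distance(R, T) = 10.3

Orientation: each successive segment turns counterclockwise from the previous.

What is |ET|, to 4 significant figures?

2.419

D is at the origin; DE runs at -19.9° with length 10.5, so E = (9.873, -3.574). ∠DEW = 126.7° gives EW at 33.40° from the x-axis; with |EW| = 9.5, W = (17.80, 1.656). EW is perpendicular to WJ, so WJ runs at 123.4°; with |WJ| = 13.7, J = (10.26, 13.09). ∠WJF = 68.4° gives JF at -125.0° from the x-axis; with |JF| = 21.2, F = (-1.897, -4.273). ∠JFR = 102.1° gives FR at -47.10° from the x-axis; with |FR| = 9.6, R = (4.638, -11.31). The perpendicularity gives RT at right angles to FR, so RT runs at 42.90°; with |RT| = 10.3, T = (12.18, -4.294). Then |ET| = |T − E| = 2.419.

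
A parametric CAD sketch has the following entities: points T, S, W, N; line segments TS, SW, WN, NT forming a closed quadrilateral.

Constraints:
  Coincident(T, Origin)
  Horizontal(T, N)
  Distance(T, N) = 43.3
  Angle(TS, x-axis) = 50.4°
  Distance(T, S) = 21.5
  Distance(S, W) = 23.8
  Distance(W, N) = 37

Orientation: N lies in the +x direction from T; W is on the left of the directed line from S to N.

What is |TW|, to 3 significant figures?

45.3

T is at the origin; T and N share the same y with |TN| = 43.3 and N in +x, so N = (43.3, 0). TS runs at 50.4° with |TS| = 21.5, so S = (13.7, 16.6). W is determined by |SW| = 23.8 and |WN| = 37.0 together: it lies at the intersection of circle(S, 23.8) and circle(N, 37.0). With |SN| = 33.9, the foot of the radical line on SN is 5.13 from S and the perpendicular offset is √(23.8² − 5.13²) = 23.2. Taking the left-of-SN solution: W = (29.5, 34.3).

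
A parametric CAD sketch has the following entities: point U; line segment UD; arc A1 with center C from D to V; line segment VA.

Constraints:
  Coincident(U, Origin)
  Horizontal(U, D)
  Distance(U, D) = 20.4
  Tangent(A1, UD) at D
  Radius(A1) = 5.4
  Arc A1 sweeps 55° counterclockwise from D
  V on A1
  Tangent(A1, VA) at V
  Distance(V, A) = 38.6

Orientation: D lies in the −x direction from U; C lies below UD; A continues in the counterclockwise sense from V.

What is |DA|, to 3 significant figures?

43.1

U is at the origin; UD is horizontal with |UD| = 20.4 and D on the −x side, so D = (-20.4, 0.00). The tangent condition forces CD to be normal to UD, so C = D + (0, -5.4) = (-20.4, -5.40). On A1, D sits at bearing 90° from C; a 55° counterclockwise sweep puts V at bearing 145°, so V = C + 5.4·(cos 145°, sin 145°) = (-24.8, -2.30). Since A1 is tangent to VA there, CV ⟂ VA, so VA runs along (−sin 145°, cos 145°); with |VA| = 38.6, A = (-47.0, -33.9). Then |DA| = |A − D| = 43.1.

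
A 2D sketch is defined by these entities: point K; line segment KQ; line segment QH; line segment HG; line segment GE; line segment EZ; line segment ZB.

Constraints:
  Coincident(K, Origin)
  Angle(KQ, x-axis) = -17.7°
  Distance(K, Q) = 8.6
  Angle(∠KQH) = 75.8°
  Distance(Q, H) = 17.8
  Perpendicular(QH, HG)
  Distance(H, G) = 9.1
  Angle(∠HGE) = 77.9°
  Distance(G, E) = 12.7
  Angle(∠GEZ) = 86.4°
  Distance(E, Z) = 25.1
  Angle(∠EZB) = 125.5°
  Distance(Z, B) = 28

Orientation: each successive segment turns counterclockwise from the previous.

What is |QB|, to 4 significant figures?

47.16

K is at the origin; KQ runs at -17.7° with length 8.6, so Q = (8.193, -2.615). ∠KQH = 75.8° gives QH at 86.50° from the x-axis; with |QH| = 17.8, H = (9.280, 15.15). QH is perpendicular to HG, so HG runs at 176.5°; with |HG| = 9.1, G = (0.1965, 15.71). ∠HGE = 77.9° gives GE at -81.40° from the x-axis; with |GE| = 12.7, E = (2.096, 3.150). ∠GEZ = 86.4° gives EZ at 12.20° from the x-axis; with |EZ| = 25.1, Z = (26.63, 8.455). ∠EZB = 125.5° gives ZB at 66.70° from the x-axis; with |ZB| = 28.0, B = (37.70, 34.17). Then |QB| = |B − Q| = 47.16.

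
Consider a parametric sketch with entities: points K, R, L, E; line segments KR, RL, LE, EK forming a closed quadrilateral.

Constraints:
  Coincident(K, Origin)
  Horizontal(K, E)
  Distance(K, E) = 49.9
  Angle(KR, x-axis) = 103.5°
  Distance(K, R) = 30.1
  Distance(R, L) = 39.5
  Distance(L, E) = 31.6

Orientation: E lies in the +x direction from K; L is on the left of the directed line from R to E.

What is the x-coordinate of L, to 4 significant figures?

32.36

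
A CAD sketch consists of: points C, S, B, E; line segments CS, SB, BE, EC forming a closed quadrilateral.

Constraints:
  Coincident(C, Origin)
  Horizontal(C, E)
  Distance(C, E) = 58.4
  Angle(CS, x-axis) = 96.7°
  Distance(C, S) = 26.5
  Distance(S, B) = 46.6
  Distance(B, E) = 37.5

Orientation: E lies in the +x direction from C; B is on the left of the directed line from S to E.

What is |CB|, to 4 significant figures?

54.78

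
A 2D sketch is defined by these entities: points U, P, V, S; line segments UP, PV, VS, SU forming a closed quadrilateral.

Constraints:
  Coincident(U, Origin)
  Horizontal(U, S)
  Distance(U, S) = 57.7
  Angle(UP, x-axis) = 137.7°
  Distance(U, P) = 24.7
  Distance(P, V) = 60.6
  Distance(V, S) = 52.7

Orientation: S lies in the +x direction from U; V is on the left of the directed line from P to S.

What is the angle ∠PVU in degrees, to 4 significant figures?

23.89°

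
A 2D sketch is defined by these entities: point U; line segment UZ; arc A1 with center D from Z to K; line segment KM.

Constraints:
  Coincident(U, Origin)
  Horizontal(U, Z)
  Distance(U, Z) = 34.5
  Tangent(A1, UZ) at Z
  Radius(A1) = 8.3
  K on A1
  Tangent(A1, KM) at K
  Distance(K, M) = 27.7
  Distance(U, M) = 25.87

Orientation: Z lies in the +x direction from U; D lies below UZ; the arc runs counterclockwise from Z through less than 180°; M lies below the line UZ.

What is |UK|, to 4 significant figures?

28.37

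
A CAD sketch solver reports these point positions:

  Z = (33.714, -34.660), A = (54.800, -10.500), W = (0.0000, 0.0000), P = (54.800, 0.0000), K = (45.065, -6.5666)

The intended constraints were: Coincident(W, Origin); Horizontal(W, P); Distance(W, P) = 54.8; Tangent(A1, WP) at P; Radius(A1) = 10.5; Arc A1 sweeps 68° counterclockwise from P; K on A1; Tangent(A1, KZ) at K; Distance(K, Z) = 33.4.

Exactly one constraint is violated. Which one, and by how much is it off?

Distance(K, Z) = 33.4 — off by 3.10.

W = (0.00, 0.00) ✓; W.y = 0.00, P.y = 0.00 ✓; |WP| = 54.80 ✓; ∠(AP, PW) = 90.00° ✓; |AP| = 10.50 ✓; bearing(A→K) − bearing(A→P) = 68.00° ✓; |AK| = 10.50 ✓; ∠(AK, KZ) = 90.00° ✓; |KZ| = 30.30 ✗.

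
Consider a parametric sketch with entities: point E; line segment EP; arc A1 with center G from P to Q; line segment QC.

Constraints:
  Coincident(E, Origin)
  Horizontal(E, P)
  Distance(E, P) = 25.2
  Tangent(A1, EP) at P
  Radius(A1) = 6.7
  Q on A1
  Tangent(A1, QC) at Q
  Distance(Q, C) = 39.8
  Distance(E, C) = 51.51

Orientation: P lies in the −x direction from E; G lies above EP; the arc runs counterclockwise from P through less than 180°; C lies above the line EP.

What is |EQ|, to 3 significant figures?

19.9

E is at the origin; EP is horizontal with |EP| = 25.2 and P on the −x side, so P = (-25.2, 0.00). The tangent condition forces GP to be normal to EP, so G = P + (0, 6.7) = (-25.2, 6.70). Since GQ ⟂ QC (tangency), |GC| = √(6.7² + 39.8²) = 40.4 regardless of where Q sits on A1. So C lies on both circle(E, 51.51) and circle(G, 40.4); the above-EP intersection is C = (-21.4, 46.9). Q is the foot of the tangent from C: Q = (-18.5, 7.18).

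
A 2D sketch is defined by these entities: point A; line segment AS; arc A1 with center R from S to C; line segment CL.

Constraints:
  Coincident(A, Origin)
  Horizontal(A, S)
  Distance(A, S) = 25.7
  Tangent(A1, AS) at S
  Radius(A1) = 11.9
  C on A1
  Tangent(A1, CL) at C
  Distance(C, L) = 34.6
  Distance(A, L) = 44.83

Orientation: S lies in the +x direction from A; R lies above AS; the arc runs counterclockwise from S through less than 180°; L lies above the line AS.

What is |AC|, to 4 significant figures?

39.57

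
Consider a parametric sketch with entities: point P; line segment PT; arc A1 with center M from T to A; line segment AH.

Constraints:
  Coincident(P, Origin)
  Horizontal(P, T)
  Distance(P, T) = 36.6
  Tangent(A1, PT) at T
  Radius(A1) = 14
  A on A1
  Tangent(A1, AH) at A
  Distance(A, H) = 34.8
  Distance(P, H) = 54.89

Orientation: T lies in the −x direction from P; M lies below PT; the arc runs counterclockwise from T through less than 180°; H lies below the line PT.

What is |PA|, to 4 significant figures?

52.53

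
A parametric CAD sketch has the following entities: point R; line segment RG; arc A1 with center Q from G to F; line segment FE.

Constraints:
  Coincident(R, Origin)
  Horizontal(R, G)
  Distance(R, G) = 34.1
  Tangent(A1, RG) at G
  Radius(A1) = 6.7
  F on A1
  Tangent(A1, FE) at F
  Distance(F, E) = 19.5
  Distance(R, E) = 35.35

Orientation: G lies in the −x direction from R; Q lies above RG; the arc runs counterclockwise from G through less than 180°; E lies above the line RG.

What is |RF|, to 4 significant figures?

28.07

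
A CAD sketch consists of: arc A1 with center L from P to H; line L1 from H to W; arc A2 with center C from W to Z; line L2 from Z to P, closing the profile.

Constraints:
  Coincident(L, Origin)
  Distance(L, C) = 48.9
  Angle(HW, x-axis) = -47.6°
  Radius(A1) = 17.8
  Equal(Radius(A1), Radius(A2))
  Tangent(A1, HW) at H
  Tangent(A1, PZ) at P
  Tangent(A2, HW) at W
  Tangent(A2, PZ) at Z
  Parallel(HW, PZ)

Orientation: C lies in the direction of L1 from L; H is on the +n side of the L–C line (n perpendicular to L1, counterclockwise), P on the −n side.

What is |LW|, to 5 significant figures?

52.039

Tangency of A1 to both parallel lines with radius 17.8 puts H and P at L ± 17.8·n: H = (13.145, 12.003), P = (-13.145, -12.003). Equal radii place W and Z the same way about C: W = C + 17.8·n = (46.118, -24.108), Z = C − 17.8·n = (19.829, -48.113). Then |LW| = |W − L| = 52.039.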